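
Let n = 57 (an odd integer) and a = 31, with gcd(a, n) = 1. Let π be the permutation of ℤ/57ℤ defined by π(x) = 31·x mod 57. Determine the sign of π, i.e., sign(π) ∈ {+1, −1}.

-1

Orbit of 46 under x↦31x: [46, 1, 31, 49, 37, 7]… (length divides ord_57(31)).
12 cycles of lengths [6, 6, 6, 6, 6, 6, 6, 6, 6, 1, 1, 1].
With 12 cycles on 57 points, sign = (−1)^{57−12} = -1.
Check: (31/57) = -1 by Zolotarev.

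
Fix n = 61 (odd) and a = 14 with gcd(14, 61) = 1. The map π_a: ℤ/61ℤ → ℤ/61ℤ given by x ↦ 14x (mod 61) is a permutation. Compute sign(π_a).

Trace 14: π^k(14) = [14, 13, 60, 47, 48, 1] for k=0..5.
Cycle lengths of π_14 on ℤ/61ℤ: [6, 6, 6, 6, 6, 6, 6, 6, 6, 6, 1]; 11 cycles in total.
With 11 cycles on 61 points, sign = (−1)^{61−11} = +1.

+1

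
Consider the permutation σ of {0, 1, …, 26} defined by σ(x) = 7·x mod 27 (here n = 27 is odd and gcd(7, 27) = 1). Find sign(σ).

+1

Trace 4: π^k(4) = [4, 1, 7, 22, 19, 25, 13] for k=0..6.
The orbit structure of x ↦ 7x mod 27: 7 orbits of sizes [9, 9, 3, 3, 1, 1, 1].
7 cycles on 27: each ℓ→(−1)^(ℓ−1), product (−1)^20 = +1.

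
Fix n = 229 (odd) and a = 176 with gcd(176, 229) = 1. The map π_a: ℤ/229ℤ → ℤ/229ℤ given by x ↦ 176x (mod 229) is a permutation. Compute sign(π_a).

+1

Orbit of 42 under x↦176x: [42, 64, 43, 11, 104, 213, 161]… (length divides ord_229(176)).
7 cycles of lengths [38, 38, 38, 38, 38, 38, 1].
n − c = 229 − 7 = 222; sign = (−1)^222 = +1.
Zolotarev: (176|229) = +1, matching the cycle-count sign.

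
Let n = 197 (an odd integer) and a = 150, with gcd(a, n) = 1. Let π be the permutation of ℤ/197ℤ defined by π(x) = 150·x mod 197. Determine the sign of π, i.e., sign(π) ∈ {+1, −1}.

+1

Orbit of 63 under x↦150x: [63, 191, 85, 142, 24, 54, 23]… (length divides ord_197(150)).
Cycle lengths of π_150 on ℤ/197ℤ: [49, 49, 49, 49, 1]; 5 cycles in total.
197 − 5 = 192 transpositions; sign(π) = (−1)^192 = +1.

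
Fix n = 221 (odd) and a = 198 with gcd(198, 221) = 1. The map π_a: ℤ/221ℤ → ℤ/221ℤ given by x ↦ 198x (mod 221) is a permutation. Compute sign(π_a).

Trace 16: π^k(16) = [16, 74, 66, 29, 217, 92, 94] for k=0..6.
Cycle type of π: 48×4 + 16 + 3×4 + 1; total 10 cycles.
n − c = 221 − 10 = 211; sign = (−1)^211 = -1.

-1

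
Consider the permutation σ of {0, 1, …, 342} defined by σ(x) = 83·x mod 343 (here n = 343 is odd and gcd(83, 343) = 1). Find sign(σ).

Orbit of 330 under x↦83x: [330, 293, 309, 265, 43, 139, 218]… (length divides ord_343(83)).
The orbit structure of x ↦ 83x mod 343: 10 orbits of sizes [98, 98, 98, 14, 14, 14, 2, 2, 2, 1].
With 10 cycles on 343 points, sign = (−1)^{343−10} = -1.

-1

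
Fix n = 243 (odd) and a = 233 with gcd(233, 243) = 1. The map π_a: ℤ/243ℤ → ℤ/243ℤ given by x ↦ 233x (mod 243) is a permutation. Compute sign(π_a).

Trace 215: π^k(215) = [215, 37, 116, 55, 179, 154, 161] for k=0..6.
π_233 has 14 disjoint cycles with lengths [54, 54, 54, 18, 18, 18, 6, 6, 6, 2, 2, 2, 2, 1] on {0,…,242}.
sign(π) = (−1)^{n − #cycles} = (−1)^{243−14} = (−1)^229 = -1.
Via Zolotarev, sign(π_{233}) = (233|243) = -1.

-1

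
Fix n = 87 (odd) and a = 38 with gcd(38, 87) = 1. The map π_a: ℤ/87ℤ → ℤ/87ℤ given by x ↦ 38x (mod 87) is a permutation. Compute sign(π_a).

-1

Trace 62: π^k(62) = [62, 7, 5, 16, 86, 49, 35] for k=0..6.
The orbit structure of x ↦ 38x mod 87: 8 orbits of sizes [14, 14, 14, 14, 14, 14, 2, 1].
Σ(ℓ_i−1) = 87−8 = 79; sign = (−1)^79 = -1.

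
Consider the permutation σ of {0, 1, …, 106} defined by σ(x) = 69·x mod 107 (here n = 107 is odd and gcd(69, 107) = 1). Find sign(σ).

+1

Trace 49: π^k(49) = [49, 64, 29, 75, 39, 16, 34] for k=0..6.
3 cycles of lengths [53, 53, 1].
3 cycles on 107: each ℓ→(−1)^(ℓ−1), product (−1)^104 = +1.
The Jacobi symbol (69|107) = +1 (Zolotarev) agrees.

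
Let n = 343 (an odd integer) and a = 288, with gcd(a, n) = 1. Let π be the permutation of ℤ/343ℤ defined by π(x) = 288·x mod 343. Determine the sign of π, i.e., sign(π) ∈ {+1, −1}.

+1

Orbit of 120 under x↦288x: [120, 260, 106, 1, 288, 281, 323]… (length divides ord_343(288)).
Decompose π into cycles: lengths [49, 49, 49, 49, 49, 49, 7, 7, 7, 7, 7, 7, 1, 1, 1, 1, 1, 1, 1] (19 cycles, including the fixed point 0).
n − c = 343 − 19 = 324; sign = (−1)^324 = +1.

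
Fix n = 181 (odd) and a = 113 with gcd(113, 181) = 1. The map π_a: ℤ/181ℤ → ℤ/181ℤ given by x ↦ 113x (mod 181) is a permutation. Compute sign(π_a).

-1

Orbit of 42 under x↦113x: [42, 40, 176, 159, 48, 175, 46]… (length divides ord_181(113)).
π_113 has 4 disjoint cycles with lengths [60, 60, 60, 1] on {0,…,180}.
n − c = 181 − 4 = 177; sign = (−1)^177 = -1.
Zolotarev: (113|181) = -1, matching the cycle-count sign.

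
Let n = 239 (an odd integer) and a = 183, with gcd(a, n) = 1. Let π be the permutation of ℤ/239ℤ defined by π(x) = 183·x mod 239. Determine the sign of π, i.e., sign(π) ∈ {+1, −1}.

Start at x=24: 24 → 90 → 218 → 220 → 108 → 166 → 25 → … (one orbit).
Decompose π into cycles: lengths [119, 119, 1] (3 cycles, including the fixed point 0).
With 3 cycles on 239 points, sign = (−1)^{239−3} = +1.

+1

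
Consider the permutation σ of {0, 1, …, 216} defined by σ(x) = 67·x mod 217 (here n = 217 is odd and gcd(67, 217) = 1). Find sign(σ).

+1

Start at x=1: 1 → 67 → 149 → 1 (one orbit).
Decompose π into cycles: lengths [3, 3, 3, 3, 3, 3, 3, 3, 3, 3, 3, 3, 3, 3, 3, 3, 3, 3, 3, 3, 3, 3, 3, 3, 3, 3, 3, 3, 3, 3, 3, 3, 3, 3, 3, 3, 3, 3, 3, 3, 3, 3, 3, 3, 3, 3, 3, 3, 3, 3, 3, 3, 3, 3, 3, 3, 3, 3, 3, 3, 3, 3, 3, 3, 3, 3, 3, 3, 3, 3, 3, 3, 1] (73 cycles, including the fixed point 0).
sign(π) = (−1)^{n − #cycles} = (−1)^{217−73} = (−1)^144 = +1.
Via Zolotarev, sign(π_{67}) = (67|217) = +1.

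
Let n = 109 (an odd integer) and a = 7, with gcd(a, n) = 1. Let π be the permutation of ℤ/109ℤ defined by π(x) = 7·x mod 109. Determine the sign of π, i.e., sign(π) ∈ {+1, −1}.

Start at x=9: 9 → 63 → 5 → 35 → 27 → 80 → 15 → … (one orbit).
π_7 has 5 disjoint cycles with lengths [27, 27, 27, 27, 1] on {0,…,108}.
n − c = 109 − 5 = 104; sign = (−1)^104 = +1.
Check: (7/109) = +1 by Zolotarev.

+1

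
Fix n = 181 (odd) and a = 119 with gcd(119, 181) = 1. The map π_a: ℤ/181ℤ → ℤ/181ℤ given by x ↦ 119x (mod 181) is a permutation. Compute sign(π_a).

Start at x=116: 116 → 48 → 101 → 73 → 180 → 62 → 138 → … (one orbit).
Cycle type of π: 18×10 + 1; total 11 cycles.
sign(π) = (−1)^{n − #cycles} = (−1)^{181−11} = (−1)^170 = +1.
(119|181)_J = +1 (Zolotarev's lemma cross-check).

+1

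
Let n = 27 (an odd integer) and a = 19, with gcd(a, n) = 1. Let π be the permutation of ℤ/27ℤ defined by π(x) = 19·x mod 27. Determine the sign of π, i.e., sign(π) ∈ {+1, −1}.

+1

Start at x=10: 10 → 1 → 19 → 10 (one orbit).
Decompose π into cycles: lengths [3, 3, 3, 3, 3, 3, 1, 1, 1, 1, 1, 1, 1, 1, 1] (15 cycles, including the fixed point 0).
27 − 15 = 12 transpositions; sign(π) = (−1)^12 = +1.
The Jacobi symbol (19|27) = +1 (Zolotarev) agrees.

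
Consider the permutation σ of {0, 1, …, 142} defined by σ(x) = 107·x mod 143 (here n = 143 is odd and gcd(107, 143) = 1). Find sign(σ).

-1

Orbit of 42 under x↦107x: [42, 61, 92, 120, 113, 79, 16]… (length divides ord_143(107)).
Decompose π into cycles: lengths [30, 30, 30, 30, 10, 3, 3, 3, 3, 1] (10 cycles, including the fixed point 0).
143 − 10 = 133 transpositions; sign(π) = (−1)^133 = -1.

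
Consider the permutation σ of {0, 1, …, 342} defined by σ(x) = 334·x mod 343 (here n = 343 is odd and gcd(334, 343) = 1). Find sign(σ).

Trace 129: π^k(129) = [129, 211, 159, 284, 188, 23, 136] for k=0..6.
Decompose π into cycles: lengths [294, 42, 6, 1] (4 cycles, including the fixed point 0).
With 4 cycles on 343 points, sign = (−1)^{343−4} = -1.
Check: (334/343) = -1 by Zolotarev.

-1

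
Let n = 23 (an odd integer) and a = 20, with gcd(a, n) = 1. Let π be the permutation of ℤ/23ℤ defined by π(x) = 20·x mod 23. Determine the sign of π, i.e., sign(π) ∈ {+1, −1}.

Orbit of 5 under x↦20x: [5, 8, 22, 3, 14, 4, 11]… (length divides ord_23(20)).
π_20 has 2 disjoint cycles with lengths [22, 1] on {0,…,22}.
n − c = 23 − 2 = 21; sign = (−1)^21 = -1.
Zolotarev: (20|23) = -1, matching the cycle-count sign.

-1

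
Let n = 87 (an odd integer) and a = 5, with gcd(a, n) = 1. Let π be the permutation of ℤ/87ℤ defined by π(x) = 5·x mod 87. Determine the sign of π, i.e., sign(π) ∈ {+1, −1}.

-1

Start at x=82: 82 → 62 → 49 → 71 → 7 → 35 → 1 → … (one orbit).
Cycle lengths of π_5 on ℤ/87ℤ: [14, 14, 14, 14, 14, 14, 2, 1]; 8 cycles in total.
Σ(ℓ_i−1) = 87−8 = 79; sign = (−1)^79 = -1.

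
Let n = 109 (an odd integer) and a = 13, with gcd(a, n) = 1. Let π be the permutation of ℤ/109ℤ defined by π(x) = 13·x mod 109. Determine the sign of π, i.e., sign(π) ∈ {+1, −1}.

-1

Orbit of 10 under x↦13x: [10, 21, 55, 61, 30, 63, 56]… (length divides ord_109(13)).
Decompose π into cycles: lengths [108, 1] (2 cycles, including the fixed point 0).
2 cycles on 109: each ℓ→(−1)^(ℓ−1), product (−1)^107 = -1.
(13|109)_J = -1 (Zolotarev's lemma cross-check).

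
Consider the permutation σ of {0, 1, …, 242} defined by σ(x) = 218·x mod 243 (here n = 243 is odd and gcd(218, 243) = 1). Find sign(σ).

Trace 199: π^k(199) = [199, 128, 202, 53, 133, 77, 19] for k=0..6.
The orbit structure of x ↦ 218x mod 243: 6 orbits of sizes [162, 54, 18, 6, 2, 1].
6 cycles on 243: each ℓ→(−1)^(ℓ−1), product (−1)^237 = -1.
Zolotarev: (218|243) = -1, matching the cycle-count sign.

-1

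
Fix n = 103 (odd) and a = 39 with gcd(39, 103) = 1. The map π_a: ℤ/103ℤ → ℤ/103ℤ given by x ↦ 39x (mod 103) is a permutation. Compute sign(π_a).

-1

Start at x=27: 27 → 23 → 73 → 66 → 102 → 64 → 24 → … (one orbit).
Cycle type of π: 34×3 + 1; total 4 cycles.
With 4 cycles on 103 points, sign = (−1)^{103−4} = -1.
(39|103)_J = -1 (Zolotarev's lemma cross-check).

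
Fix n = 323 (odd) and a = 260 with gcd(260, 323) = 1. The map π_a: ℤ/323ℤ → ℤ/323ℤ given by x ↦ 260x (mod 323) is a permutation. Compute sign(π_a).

Start at x=12: 12 → 213 → 147 → 106 → 105 → 168 → 75 → … (one orbit).
Cycle type of π: 144×2 + 18 + 16 + 1; total 5 cycles.
With 5 cycles on 323 points, sign = (−1)^{323−5} = +1.

+1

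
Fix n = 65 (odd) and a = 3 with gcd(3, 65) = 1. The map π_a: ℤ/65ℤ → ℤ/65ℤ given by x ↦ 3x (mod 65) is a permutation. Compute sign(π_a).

-1

Orbit of 29 under x↦3x: [29, 22, 1, 3, 9, 27, 16]… (length divides ord_65(3)).
Cycle type of π: 12×4 + 4 + 3×4 + 1; total 10 cycles.
10 cycles on 65: each ℓ→(−1)^(ℓ−1), product (−1)^55 = -1.
Check: (3/65) = -1 by Zolotarev.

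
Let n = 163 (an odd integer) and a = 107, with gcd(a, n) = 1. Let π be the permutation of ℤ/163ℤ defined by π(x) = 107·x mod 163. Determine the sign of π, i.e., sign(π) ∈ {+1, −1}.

-1

Trace 93: π^k(93) = [93, 8, 41, 149, 132, 106, 95] for k=0..6.
π_107 has 2 disjoint cycles with lengths [162, 1] on {0,…,162}.
With 2 cycles on 163 points, sign = (−1)^{163−2} = -1.
The Jacobi symbol (107|163) = -1 (Zolotarev) agrees.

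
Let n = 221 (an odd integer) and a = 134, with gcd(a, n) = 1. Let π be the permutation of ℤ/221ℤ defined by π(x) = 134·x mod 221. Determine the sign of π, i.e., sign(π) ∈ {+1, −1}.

+1

Trace 120: π^k(120) = [120, 168, 191, 179, 118, 121, 81] for k=0..6.
Cycle type of π: 24×8 + 8×2 + 6×2 + 1; total 13 cycles.
13 cycles on 221: each ℓ→(−1)^(ℓ−1), product (−1)^208 = +1.
Via Zolotarev, sign(π_{134}) = (134|221) = +1.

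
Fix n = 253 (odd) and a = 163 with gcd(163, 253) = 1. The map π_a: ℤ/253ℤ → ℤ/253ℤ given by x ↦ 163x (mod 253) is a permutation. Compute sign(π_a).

Start at x=146: 146 → 16 → 78 → 64 → 59 → 3 → 236 → … (one orbit).
Cycle lengths of π_163 on ℤ/253ℤ: [55, 55, 55, 55, 11, 11, 5, 5, 1]; 9 cycles in total.
sign(π) = (−1)^{n − #cycles} = (−1)^{253−9} = (−1)^244 = +1.

+1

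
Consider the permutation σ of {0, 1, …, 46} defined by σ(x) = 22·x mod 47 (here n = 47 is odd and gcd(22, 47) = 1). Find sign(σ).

-1

Start at x=45: 45 → 3 → 19 → 42 → 31 → 24 → 11 → … (one orbit).
2 cycles of lengths [46, 1].
sign(π) = (−1)^{n − #cycles} = (−1)^{47−2} = (−1)^45 = -1.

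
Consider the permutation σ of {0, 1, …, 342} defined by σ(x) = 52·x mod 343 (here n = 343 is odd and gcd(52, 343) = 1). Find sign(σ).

Start at x=17: 17 → 198 → 6 → 312 → 103 → 211 → 339 → … (one orbit).
Cycle type of π: 294 + 42 + 6 + 1; total 4 cycles.
343 − 4 = 339 transpositions; sign(π) = (−1)^339 = -1.

-1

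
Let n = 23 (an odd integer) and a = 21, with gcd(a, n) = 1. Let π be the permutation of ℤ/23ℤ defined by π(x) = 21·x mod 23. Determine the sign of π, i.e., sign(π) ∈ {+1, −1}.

-1

Trace 9: π^k(9) = [9, 5, 13, 20, 6, 11, 1] for k=0..6.
Cycle lengths of π_21 on ℤ/23ℤ: [22, 1]; 2 cycles in total.
sign(π) = (−1)^{n − #cycles} = (−1)^{23−2} = (−1)^21 = -1.
Check: (21/23) = -1 by Zolotarev.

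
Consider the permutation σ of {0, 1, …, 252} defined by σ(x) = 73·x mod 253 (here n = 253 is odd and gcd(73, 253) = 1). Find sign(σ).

Start at x=151: 151 → 144 → 139 → 27 → 200 → 179 → 164 → … (one orbit).
Decompose π into cycles: lengths [110, 110, 11, 11, 10, 1] (6 cycles, including the fixed point 0).
6 cycles on 253: each ℓ→(−1)^(ℓ−1), product (−1)^247 = -1.

-1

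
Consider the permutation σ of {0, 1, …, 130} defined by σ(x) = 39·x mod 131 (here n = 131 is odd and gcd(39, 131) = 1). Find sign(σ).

+1

Orbit of 1 under x↦39x: [1, 39, 80, 107, 112, 45, 52]… (length divides ord_131(39)).
Decompose π into cycles: lengths [13, 13, 13, 13, 13, 13, 13, 13, 13, 13, 1] (11 cycles, including the fixed point 0).
With 11 cycles on 131 points, sign = (−1)^{131−11} = +1.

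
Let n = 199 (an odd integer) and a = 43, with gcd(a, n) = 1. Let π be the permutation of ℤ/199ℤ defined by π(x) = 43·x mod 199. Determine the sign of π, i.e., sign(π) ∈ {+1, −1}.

Orbit of 178 under x↦43x: [178, 92, 175, 162, 1, 43, 58]… (length divides ord_199(43)).
23 cycles of lengths [9, 9, 9, 9, 9, 9, 9, 9, 9, 9, 9, 9, 9, 9, 9, 9, 9, 9, 9, 9, 9, 9, 1].
Σ(ℓ_i−1) = 199−23 = 176; sign = (−1)^176 = +1.
Zolotarev: (43|199) = +1, matching the cycle-count sign.

+1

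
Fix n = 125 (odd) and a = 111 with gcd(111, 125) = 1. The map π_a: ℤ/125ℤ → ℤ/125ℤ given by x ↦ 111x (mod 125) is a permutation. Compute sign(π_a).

Orbit of 36 under x↦111x: [36, 121, 56, 91, 101, 86, 46]… (length divides ord_125(111)).
π_111 has 13 disjoint cycles with lengths [25, 25, 25, 25, 5, 5, 5, 5, 1, 1, 1, 1, 1] on {0,…,124}.
13 cycles on 125: each ℓ→(−1)^(ℓ−1), product (−1)^112 = +1.
The Jacobi symbol (111|125) = +1 (Zolotarev) agrees.

+1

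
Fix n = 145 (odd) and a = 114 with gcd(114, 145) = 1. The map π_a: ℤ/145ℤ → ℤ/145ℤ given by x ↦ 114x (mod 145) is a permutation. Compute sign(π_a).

-1

Trace 91: π^k(91) = [91, 79, 16, 84, 6, 104, 111] for k=0..6.
π_114 has 8 disjoint cycles with lengths [28, 28, 28, 28, 28, 2, 2, 1] on {0,…,144}.
8 cycles on 145: each ℓ→(−1)^(ℓ−1), product (−1)^137 = -1.
Zolotarev: (114|145) = -1, matching the cycle-count sign.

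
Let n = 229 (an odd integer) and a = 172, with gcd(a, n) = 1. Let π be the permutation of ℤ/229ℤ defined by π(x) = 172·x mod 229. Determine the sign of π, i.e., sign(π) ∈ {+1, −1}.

Trace 228: π^k(228) = [228, 57, 186, 161, 212, 53, 185] for k=0..6.
Cycle type of π: 38×6 + 1; total 7 cycles.
sign(π) = (−1)^{n − #cycles} = (−1)^{229−7} = (−1)^222 = +1.
(172|229)_J = +1 (Zolotarev's lemma cross-check).

+1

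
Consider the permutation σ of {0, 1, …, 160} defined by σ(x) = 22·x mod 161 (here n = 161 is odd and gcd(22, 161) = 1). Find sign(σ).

-1

Trace 1: π^k(1) = [1, 22] for k=0..1.
Cycle type of π: 2×77 + 1×7; total 84 cycles.
84 cycles on 161: each ℓ→(−1)^(ℓ−1), product (−1)^77 = -1.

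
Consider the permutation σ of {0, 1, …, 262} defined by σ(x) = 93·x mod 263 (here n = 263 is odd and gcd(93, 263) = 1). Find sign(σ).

+1

Orbit of 25 under x↦93x: [25, 221, 39, 208, 145, 72, 121]… (length divides ord_263(93)).
Decompose π into cycles: lengths [131, 131, 1] (3 cycles, including the fixed point 0).
With 3 cycles on 263 points, sign = (−1)^{263−3} = +1.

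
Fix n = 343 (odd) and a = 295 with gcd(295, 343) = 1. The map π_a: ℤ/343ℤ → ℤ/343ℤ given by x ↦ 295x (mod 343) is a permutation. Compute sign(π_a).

Orbit of 148 under x↦295x: [148, 99, 50, 1, 295, 246, 197]… (length divides ord_343(295)).
π_295 has 91 disjoint cycles with lengths [7, 7, 7, 7, 7, 7, 7, 7, 7, 7, 7, 7, 7, 7, 7, 7, 7, 7, 7, 7, 7, 7, 7, 7, 7, 7, 7, 7, 7, 7, 7, 7, 7, 7, 7, 7, 7, 7, 7, 7, 7, 7, 1, 1, 1, 1, 1, 1, 1, 1, 1, 1, 1, 1, 1, 1, 1, 1, 1, 1, 1, 1, 1, 1, 1, 1, 1, 1, 1, 1, 1, 1, 1, 1, 1, 1, 1, 1, 1, 1, 1, 1, 1, 1, 1, 1, 1, 1, 1, 1, 1] on {0,…,342}.
91 cycles on 343: each ℓ→(−1)^(ℓ−1), product (−1)^252 = +1.
Via Zolotarev, sign(π_{295}) = (295|343) = +1.

+1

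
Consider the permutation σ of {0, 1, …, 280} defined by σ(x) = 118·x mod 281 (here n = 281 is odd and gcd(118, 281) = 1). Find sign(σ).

+1

Orbit of 140 under x↦118x: [140, 222, 63, 128, 211, 170, 109]… (length divides ord_281(118)).
Cycle lengths of π_118 on ℤ/281ℤ: [70, 70, 70, 70, 1]; 5 cycles in total.
5 cycles on 281: each ℓ→(−1)^(ℓ−1), product (−1)^276 = +1.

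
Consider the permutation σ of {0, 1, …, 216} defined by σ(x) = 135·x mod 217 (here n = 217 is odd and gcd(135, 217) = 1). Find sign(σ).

-1

Orbit of 92 under x↦135x: [92, 51, 158, 64, 177, 25, 120]… (length divides ord_217(135)).
10 cycles of lengths [30, 30, 30, 30, 30, 30, 30, 3, 3, 1].
10 cycles on 217: each ℓ→(−1)^(ℓ−1), product (−1)^207 = -1.
(135|217)_J = -1 (Zolotarev's lemma cross-check).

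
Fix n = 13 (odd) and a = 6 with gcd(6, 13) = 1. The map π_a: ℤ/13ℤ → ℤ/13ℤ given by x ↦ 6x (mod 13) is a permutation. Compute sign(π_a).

-1

Orbit of 8 under x↦6x: [8, 9, 2, 12, 7, 3, 5]… (length divides ord_13(6)).
π_6 has 2 disjoint cycles with lengths [12, 1] on {0,…,12}.
n − c = 13 − 2 = 11; sign = (−1)^11 = -1.
(6|13)_J = -1 (Zolotarev's lemma cross-check).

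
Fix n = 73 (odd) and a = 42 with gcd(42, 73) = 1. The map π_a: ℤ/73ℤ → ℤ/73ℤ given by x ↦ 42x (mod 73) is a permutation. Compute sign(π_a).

Orbit of 49 under x↦42x: [49, 14, 4, 22, 48, 45, 65]… (length divides ord_73(42)).
The orbit structure of x ↦ 42x mod 73: 2 orbits of sizes [72, 1].
73 − 2 = 71 transpositions; sign(π) = (−1)^71 = -1.

-1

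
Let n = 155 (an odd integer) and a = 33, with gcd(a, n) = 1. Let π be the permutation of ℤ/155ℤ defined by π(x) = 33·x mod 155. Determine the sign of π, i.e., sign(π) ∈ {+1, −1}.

Start at x=1: 1 → 33 → 4 → 132 → 16 → 63 → 64 → … (one orbit).
The orbit structure of x ↦ 33x mod 155: 14 orbits of sizes [20, 20, 20, 20, 20, 20, 5, 5, 5, 5, 5, 5, 4, 1].
155 − 14 = 141 transpositions; sign(π) = (−1)^141 = -1.

-1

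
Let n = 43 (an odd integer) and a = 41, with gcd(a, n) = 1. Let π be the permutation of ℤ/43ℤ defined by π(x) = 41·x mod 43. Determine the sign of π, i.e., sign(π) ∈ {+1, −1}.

Trace 11: π^k(11) = [11, 21, 1, 41, 4, 35, 16] for k=0..6.
7 cycles of lengths [7, 7, 7, 7, 7, 7, 1].
n − c = 43 − 7 = 36; sign = (−1)^36 = +1.
Via Zolotarev, sign(π_{41}) = (41|43) = +1.

+1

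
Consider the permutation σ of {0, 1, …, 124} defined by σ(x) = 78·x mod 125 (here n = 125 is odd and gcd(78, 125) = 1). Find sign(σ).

Trace 124: π^k(124) = [124, 47, 41, 73, 69, 7, 46] for k=0..6.
The orbit structure of x ↦ 78x mod 125: 4 orbits of sizes [100, 20, 4, 1].
sign(π) = (−1)^{n − #cycles} = (−1)^{125−4} = (−1)^121 = -1.
Zolotarev: (78|125) = -1, matching the cycle-count sign.

-1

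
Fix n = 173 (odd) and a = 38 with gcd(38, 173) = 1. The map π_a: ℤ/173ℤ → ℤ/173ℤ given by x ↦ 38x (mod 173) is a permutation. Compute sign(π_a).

+1

Trace 36: π^k(36) = [36, 157, 84, 78, 23, 9, 169] for k=0..6.
3 cycles of lengths [86, 86, 1].
sign(π) = (−1)^{n − #cycles} = (−1)^{173−3} = (−1)^170 = +1.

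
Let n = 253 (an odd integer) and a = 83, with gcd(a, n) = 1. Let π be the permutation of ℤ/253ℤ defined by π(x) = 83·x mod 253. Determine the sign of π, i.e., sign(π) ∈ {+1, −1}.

Trace 129: π^k(129) = [129, 81, 145, 144, 61, 3, 249] for k=0..6.
Cycle type of π: 110×2 + 22 + 10 + 1; total 5 cycles.
Σ(ℓ_i−1) = 253−5 = 248; sign = (−1)^248 = +1.
Check: (83/253) = +1 by Zolotarev.

+1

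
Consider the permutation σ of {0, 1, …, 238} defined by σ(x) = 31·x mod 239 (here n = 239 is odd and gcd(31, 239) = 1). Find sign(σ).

+1

Orbit of 29 under x↦31x: [29, 182, 145, 193, 8, 9, 40]… (length divides ord_239(31)).
Decompose π into cycles: lengths [119, 119, 1] (3 cycles, including the fixed point 0).
n − c = 239 − 3 = 236; sign = (−1)^236 = +1.
Check: (31/239) = +1 by Zolotarev.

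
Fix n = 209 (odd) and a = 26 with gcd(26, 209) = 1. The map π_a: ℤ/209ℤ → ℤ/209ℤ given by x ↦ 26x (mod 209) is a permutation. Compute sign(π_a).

+1

Start at x=26: 26 → 49 → 20 → 102 → 144 → 191 → 159 → … (one orbit).
Cycle lengths of π_26 on ℤ/209ℤ: [15, 15, 15, 15, 15, 15, 15, 15, 15, 15, 15, 15, 5, 5, 3, 3, 3, 3, 3, 3, 1]; 21 cycles in total.
209 − 21 = 188 transpositions; sign(π) = (−1)^188 = +1.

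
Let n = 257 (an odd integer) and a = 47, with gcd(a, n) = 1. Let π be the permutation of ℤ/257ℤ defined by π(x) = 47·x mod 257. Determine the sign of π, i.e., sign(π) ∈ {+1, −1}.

-1

Start at x=134: 134 → 130 → 199 → 101 → 121 → 33 → 9 → … (one orbit).
Decompose π into cycles: lengths [256, 1] (2 cycles, including the fixed point 0).
With 2 cycles on 257 points, sign = (−1)^{257−2} = -1.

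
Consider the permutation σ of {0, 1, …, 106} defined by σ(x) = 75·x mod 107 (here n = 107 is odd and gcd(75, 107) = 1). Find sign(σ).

+1

Trace 79: π^k(79) = [79, 40, 4, 86, 30, 3, 11] for k=0..6.
Cycle type of π: 53×2 + 1; total 3 cycles.
Σ(ℓ_i−1) = 107−3 = 104; sign = (−1)^104 = +1.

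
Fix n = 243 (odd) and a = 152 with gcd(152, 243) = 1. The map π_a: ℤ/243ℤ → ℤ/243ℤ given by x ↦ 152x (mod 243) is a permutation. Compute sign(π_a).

Orbit of 28 under x↦152x: [28, 125, 46, 188, 145, 170, 82]… (length divides ord_243(152)).
π_152 has 14 disjoint cycles with lengths [54, 54, 54, 18, 18, 18, 6, 6, 6, 2, 2, 2, 2, 1] on {0,…,242}.
243 − 14 = 229 transpositions; sign(π) = (−1)^229 = -1.
The Jacobi symbol (152|243) = -1 (Zolotarev) agrees.

-1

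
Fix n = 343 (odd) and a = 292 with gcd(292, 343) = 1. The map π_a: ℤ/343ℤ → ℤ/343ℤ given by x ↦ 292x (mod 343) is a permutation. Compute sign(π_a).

Trace 97: π^k(97) = [97, 198, 192, 155, 327, 130, 230] for k=0..6.
Cycle type of π: 294 + 42 + 6 + 1; total 4 cycles.
With 4 cycles on 343 points, sign = (−1)^{343−4} = -1.
Zolotarev: (292|343) = -1, matching the cycle-count sign.

-1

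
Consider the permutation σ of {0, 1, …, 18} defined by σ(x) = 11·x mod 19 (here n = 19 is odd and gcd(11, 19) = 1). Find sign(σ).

+1

Start at x=1: 1 → 11 → 7 → 1 (one orbit).
π_11 has 7 disjoint cycles with lengths [3, 3, 3, 3, 3, 3, 1] on {0,…,18}.
19 − 7 = 12 transpositions; sign(π) = (−1)^12 = +1.
Zolotarev: (11|19) = +1, matching the cycle-count sign.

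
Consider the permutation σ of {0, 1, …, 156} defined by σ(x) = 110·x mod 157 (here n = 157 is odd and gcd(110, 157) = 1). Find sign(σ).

Start at x=12: 12 → 64 → 132 → 76 → 39 → 51 → 115 → … (one orbit).
Decompose π into cycles: lengths [78, 78, 1] (3 cycles, including the fixed point 0).
n − c = 157 − 3 = 154; sign = (−1)^154 = +1.

+1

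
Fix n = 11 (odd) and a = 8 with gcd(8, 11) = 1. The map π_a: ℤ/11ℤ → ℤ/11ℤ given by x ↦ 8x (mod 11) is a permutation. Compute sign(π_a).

Orbit of 2 under x↦8x: [2, 5, 7, 1, 8, 9, 6]… (length divides ord_11(8)).
2 cycles of lengths [10, 1].
2 cycles on 11: each ℓ→(−1)^(ℓ−1), product (−1)^9 = -1.
(8|11)_J = -1 (Zolotarev's lemma cross-check).

-1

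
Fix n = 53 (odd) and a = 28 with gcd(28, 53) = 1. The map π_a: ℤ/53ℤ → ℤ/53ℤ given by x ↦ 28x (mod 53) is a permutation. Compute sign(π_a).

+1

Trace 16: π^k(16) = [16, 24, 36, 1, 28, 42, 10] for k=0..6.
5 cycles of lengths [13, 13, 13, 13, 1].
5 cycles on 53: each ℓ→(−1)^(ℓ−1), product (−1)^48 = +1.
The Jacobi symbol (28|53) = +1 (Zolotarev) agrees.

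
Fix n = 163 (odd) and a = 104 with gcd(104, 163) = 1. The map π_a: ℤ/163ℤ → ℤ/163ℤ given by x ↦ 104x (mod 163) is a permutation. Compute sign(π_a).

Start at x=104: 104 → 58 → 1 → 104 (one orbit).
Cycle lengths of π_104 on ℤ/163ℤ: [3, 3, 3, 3, 3, 3, 3, 3, 3, 3, 3, 3, 3, 3, 3, 3, 3, 3, 3, 3, 3, 3, 3, 3, 3, 3, 3, 3, 3, 3, 3, 3, 3, 3, 3, 3, 3, 3, 3, 3, 3, 3, 3, 3, 3, 3, 3, 3, 3, 3, 3, 3, 3, 3, 1]; 55 cycles in total.
sign(π) = (−1)^{n − #cycles} = (−1)^{163−55} = (−1)^108 = +1.
Zolotarev: (104|163) = +1, matching the cycle-count sign.

+1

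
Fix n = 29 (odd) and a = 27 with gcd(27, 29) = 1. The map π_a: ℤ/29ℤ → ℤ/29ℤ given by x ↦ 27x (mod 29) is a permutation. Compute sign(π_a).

Orbit of 24 under x↦27x: [24, 10, 9, 11, 7, 15, 28]… (length divides ord_29(27)).
2 cycles of lengths [28, 1].
Σ(ℓ_i−1) = 29−2 = 27; sign = (−1)^27 = -1.
Check: (27/29) = -1 by Zolotarev.

-1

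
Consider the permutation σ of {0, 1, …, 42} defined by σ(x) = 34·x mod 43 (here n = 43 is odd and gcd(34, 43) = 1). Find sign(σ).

Orbit of 40 under x↦34x: [40, 27, 15, 37, 11, 30, 31]… (length divides ord_43(34)).
Decompose π into cycles: lengths [42, 1] (2 cycles, including the fixed point 0).
sign(π) = (−1)^{n − #cycles} = (−1)^{43−2} = (−1)^41 = -1.
The Jacobi symbol (34|43) = -1 (Zolotarev) agrees.

-1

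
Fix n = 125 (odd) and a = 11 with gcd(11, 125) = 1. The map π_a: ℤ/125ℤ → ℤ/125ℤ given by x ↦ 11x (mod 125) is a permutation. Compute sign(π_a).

Orbit of 106 under x↦11x: [106, 41, 76, 86, 71, 31, 91]… (length divides ord_125(11)).
The orbit structure of x ↦ 11x mod 125: 13 orbits of sizes [25, 25, 25, 25, 5, 5, 5, 5, 1, 1, 1, 1, 1].
With 13 cycles on 125 points, sign = (−1)^{125−13} = +1.
Zolotarev: (11|125) = +1, matching the cycle-count sign.

+1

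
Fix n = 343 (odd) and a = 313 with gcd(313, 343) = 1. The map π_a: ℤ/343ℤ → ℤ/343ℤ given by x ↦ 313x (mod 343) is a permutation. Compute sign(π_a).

-1

Orbit of 148 under x↦313x: [148, 19, 116, 293, 128, 276, 295]… (length divides ord_343(313)).
Cycle type of π: 42×7 + 6×8 + 1; total 16 cycles.
Σ(ℓ_i−1) = 343−16 = 327; sign = (−1)^327 = -1.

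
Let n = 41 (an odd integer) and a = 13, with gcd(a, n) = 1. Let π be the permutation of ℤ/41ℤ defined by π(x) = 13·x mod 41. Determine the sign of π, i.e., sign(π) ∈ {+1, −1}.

Trace 26: π^k(26) = [26, 10, 7, 9, 35, 4, 11] for k=0..6.
2 cycles of lengths [40, 1].
Σ(ℓ_i−1) = 41−2 = 39; sign = (−1)^39 = -1.

-1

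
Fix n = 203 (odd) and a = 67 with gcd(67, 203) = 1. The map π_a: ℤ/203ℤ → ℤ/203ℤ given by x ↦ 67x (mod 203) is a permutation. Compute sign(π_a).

Start at x=9: 9 → 197 → 4 → 65 → 92 → 74 → 86 → … (one orbit).
Decompose π into cycles: lengths [42, 42, 42, 42, 14, 14, 3, 3, 1] (9 cycles, including the fixed point 0).
203 − 9 = 194 transpositions; sign(π) = (−1)^194 = +1.
The Jacobi symbol (67|203) = +1 (Zolotarev) agrees.

+1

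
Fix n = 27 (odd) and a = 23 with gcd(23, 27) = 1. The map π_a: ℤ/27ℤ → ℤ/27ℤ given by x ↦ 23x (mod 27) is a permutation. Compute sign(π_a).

-1

Trace 17: π^k(17) = [17, 13, 2, 19, 5, 7, 26] for k=0..6.
The orbit structure of x ↦ 23x mod 27: 4 orbits of sizes [18, 6, 2, 1].
Σ(ℓ_i−1) = 27−4 = 23; sign = (−1)^23 = -1.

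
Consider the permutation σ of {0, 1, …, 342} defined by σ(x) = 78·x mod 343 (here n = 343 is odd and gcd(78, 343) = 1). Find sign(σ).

Orbit of 1 under x↦78x: [1, 78, 253, 183, 211, 337, 218]… (length divides ord_343(78)).
Decompose π into cycles: lengths [49, 49, 49, 49, 49, 49, 7, 7, 7, 7, 7, 7, 1, 1, 1, 1, 1, 1, 1] (19 cycles, including the fixed point 0).
19 cycles on 343: each ℓ→(−1)^(ℓ−1), product (−1)^324 = +1.
Check: (78/343) = +1 by Zolotarev.

+1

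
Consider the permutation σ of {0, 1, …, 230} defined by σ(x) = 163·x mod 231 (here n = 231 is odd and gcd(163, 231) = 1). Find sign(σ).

Start at x=16: 16 → 67 → 64 → 37 → 25 → 148 → 100 → … (one orbit).
π_163 has 27 disjoint cycles with lengths [15, 15, 15, 15, 15, 15, 15, 15, 15, 15, 15, 15, 5, 5, 5, 5, 5, 5, 3, 3, 3, 3, 3, 3, 1, 1, 1] on {0,…,230}.
With 27 cycles on 231 points, sign = (−1)^{231−27} = +1.
Via Zolotarev, sign(π_{163}) = (163|231) = +1.

+1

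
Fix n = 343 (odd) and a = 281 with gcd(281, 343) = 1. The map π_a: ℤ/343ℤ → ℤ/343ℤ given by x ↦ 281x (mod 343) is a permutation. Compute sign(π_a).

Orbit of 78 under x↦281x: [78, 309, 50, 330, 120, 106, 288]… (length divides ord_343(281)).
The orbit structure of x ↦ 281x mod 343: 19 orbits of sizes [49, 49, 49, 49, 49, 49, 7, 7, 7, 7, 7, 7, 1, 1, 1, 1, 1, 1, 1].
With 19 cycles on 343 points, sign = (−1)^{343−19} = +1.

+1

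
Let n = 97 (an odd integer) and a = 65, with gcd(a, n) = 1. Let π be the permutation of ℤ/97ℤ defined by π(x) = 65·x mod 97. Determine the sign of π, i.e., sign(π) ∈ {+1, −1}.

+1

Orbit of 25 under x↦65x: [25, 73, 89, 62, 53, 50, 49]… (length divides ord_97(65)).
Cycle lengths of π_65 on ℤ/97ℤ: [48, 48, 1]; 3 cycles in total.
97 − 3 = 94 transpositions; sign(π) = (−1)^94 = +1.
Via Zolotarev, sign(π_{65}) = (65|97) = +1.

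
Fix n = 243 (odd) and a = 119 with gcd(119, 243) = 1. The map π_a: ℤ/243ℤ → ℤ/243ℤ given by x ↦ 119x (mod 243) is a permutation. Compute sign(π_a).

-1

Orbit of 202 under x↦119x: [202, 224, 169, 185, 145, 2, 238]… (length divides ord_243(119)).
6 cycles of lengths [162, 54, 18, 6, 2, 1].
n − c = 243 − 6 = 237; sign = (−1)^237 = -1.
Check: (119/243) = -1 by Zolotarev.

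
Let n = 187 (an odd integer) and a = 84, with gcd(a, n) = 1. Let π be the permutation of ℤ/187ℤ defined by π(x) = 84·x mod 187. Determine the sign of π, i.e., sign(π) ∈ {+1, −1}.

Trace 101: π^k(101) = [101, 69, 186, 103, 50, 86, 118] for k=0..6.
Cycle lengths of π_84 on ℤ/187ℤ: [10, 10, 10, 10, 10, 10, 10, 10, 10, 10, 10, 10, 10, 10, 10, 10, 10, 2, 2, 2, 2, 2, 2, 2, 2, 1]; 26 cycles in total.
Σ(ℓ_i−1) = 187−26 = 161; sign = (−1)^161 = -1.
The Jacobi symbol (84|187) = -1 (Zolotarev) agrees.

-1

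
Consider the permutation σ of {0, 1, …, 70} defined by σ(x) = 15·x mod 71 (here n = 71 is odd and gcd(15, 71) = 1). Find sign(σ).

+1

Start at x=45: 45 → 36 → 43 → 6 → 19 → 1 → 15 → … (one orbit).
3 cycles of lengths [35, 35, 1].
71 − 3 = 68 transpositions; sign(π) = (−1)^68 = +1.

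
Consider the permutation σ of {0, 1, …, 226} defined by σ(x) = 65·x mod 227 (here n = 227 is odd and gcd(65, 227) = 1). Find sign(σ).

+1

Trace 90: π^k(90) = [90, 175, 25, 36, 70, 10, 196] for k=0..6.
Cycle lengths of π_65 on ℤ/227ℤ: [113, 113, 1]; 3 cycles in total.
n − c = 227 − 3 = 224; sign = (−1)^224 = +1.
Via Zolotarev, sign(π_{65}) = (65|227) = +1.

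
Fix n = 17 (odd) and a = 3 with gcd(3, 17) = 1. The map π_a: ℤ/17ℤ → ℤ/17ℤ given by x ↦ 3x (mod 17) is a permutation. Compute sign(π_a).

Orbit of 12 under x↦3x: [12, 2, 6, 1, 3, 9, 10]… (length divides ord_17(3)).
π_3 has 2 disjoint cycles with lengths [16, 1] on {0,…,16}.
2 cycles on 17: each ℓ→(−1)^(ℓ−1), product (−1)^15 = -1.

-1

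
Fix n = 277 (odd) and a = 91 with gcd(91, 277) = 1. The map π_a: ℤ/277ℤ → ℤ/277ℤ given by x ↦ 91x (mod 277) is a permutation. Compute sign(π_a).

Start at x=256: 256 → 28 → 55 → 19 → 67 → 3 → 273 → … (one orbit).
5 cycles of lengths [69, 69, 69, 69, 1].
sign(π) = (−1)^{n − #cycles} = (−1)^{277−5} = (−1)^272 = +1.

+1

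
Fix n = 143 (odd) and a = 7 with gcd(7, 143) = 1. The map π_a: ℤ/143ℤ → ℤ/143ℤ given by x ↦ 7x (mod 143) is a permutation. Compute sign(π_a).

+1

Orbit of 24 under x↦7x: [24, 25, 32, 81, 138, 108, 41]… (length divides ord_143(7)).
The orbit structure of x ↦ 7x mod 143: 5 orbits of sizes [60, 60, 12, 10, 1].
sign(π) = (−1)^{n − #cycles} = (−1)^{143−5} = (−1)^138 = +1.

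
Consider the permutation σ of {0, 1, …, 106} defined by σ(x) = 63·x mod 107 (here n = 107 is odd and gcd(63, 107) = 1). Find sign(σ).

-1

Start at x=24: 24 → 14 → 26 → 33 → 46 → 9 → 32 → … (one orbit).
The orbit structure of x ↦ 63x mod 107: 2 orbits of sizes [106, 1].
107 − 2 = 105 transpositions; sign(π) = (−1)^105 = -1.
Check: (63/107) = -1 by Zolotarev.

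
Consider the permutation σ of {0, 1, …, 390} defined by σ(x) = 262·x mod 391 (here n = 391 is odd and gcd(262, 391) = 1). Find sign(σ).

Trace 348: π^k(348) = [348, 73, 358, 347, 202, 139, 55] for k=0..6.
The orbit structure of x ↦ 262x mod 391: 6 orbits of sizes [176, 176, 16, 11, 11, 1].
n − c = 391 − 6 = 385; sign = (−1)^385 = -1.

-1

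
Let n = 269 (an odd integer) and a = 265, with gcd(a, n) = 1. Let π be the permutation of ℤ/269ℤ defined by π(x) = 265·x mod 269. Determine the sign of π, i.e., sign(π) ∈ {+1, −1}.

Start at x=78: 78 → 226 → 172 → 119 → 62 → 21 → 185 → … (one orbit).
Decompose π into cycles: lengths [67, 67, 67, 67, 1] (5 cycles, including the fixed point 0).
n − c = 269 − 5 = 264; sign = (−1)^264 = +1.
The Jacobi symbol (265|269) = +1 (Zolotarev) agrees.

+1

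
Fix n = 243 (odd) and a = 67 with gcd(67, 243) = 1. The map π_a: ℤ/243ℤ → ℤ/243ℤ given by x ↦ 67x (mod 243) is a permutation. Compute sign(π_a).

Trace 133: π^k(133) = [133, 163, 229, 34, 91, 22, 16] for k=0..6.
Cycle lengths of π_67 on ℤ/243ℤ: [81, 81, 27, 27, 9, 9, 3, 3, 1, 1, 1]; 11 cycles in total.
Σ(ℓ_i−1) = 243−11 = 232; sign = (−1)^232 = +1.

+1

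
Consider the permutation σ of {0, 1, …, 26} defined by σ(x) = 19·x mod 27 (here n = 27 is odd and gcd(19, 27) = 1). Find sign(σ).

Orbit of 19 under x↦19x: [19, 10, 1]… (length divides ord_27(19)).
15 cycles of lengths [3, 3, 3, 3, 3, 3, 1, 1, 1, 1, 1, 1, 1, 1, 1].
27 − 15 = 12 transpositions; sign(π) = (−1)^12 = +1.

+1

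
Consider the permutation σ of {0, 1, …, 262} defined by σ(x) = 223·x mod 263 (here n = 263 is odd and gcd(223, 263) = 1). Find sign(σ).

+1

Orbit of 24 under x↦223x: [24, 92, 2, 183, 44, 81, 179]… (length divides ord_263(223)).
Cycle lengths of π_223 on ℤ/263ℤ: [131, 131, 1]; 3 cycles in total.
Σ(ℓ_i−1) = 263−3 = 260; sign = (−1)^260 = +1.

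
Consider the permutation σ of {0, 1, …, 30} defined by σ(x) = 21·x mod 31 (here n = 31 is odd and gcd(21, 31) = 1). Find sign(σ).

Trace 24: π^k(24) = [24, 8, 13, 25, 29, 20, 17] for k=0..6.
Cycle lengths of π_21 on ℤ/31ℤ: [30, 1]; 2 cycles in total.
Σ(ℓ_i−1) = 31−2 = 29; sign = (−1)^29 = -1.

-1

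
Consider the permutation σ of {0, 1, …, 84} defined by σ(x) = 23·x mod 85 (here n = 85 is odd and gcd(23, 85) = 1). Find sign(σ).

Start at x=22: 22 → 81 → 78 → 9 → 37 → 1 → 23 → … (one orbit).
Cycle lengths of π_23 on ℤ/85ℤ: [16, 16, 16, 16, 16, 4, 1]; 7 cycles in total.
sign(π) = (−1)^{n − #cycles} = (−1)^{85−7} = (−1)^78 = +1.
The Jacobi symbol (23|85) = +1 (Zolotarev) agrees.

+1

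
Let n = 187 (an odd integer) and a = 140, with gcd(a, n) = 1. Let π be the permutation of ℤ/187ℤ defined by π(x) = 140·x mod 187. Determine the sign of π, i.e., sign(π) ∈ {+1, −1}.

Trace 152: π^k(152) = [152, 149, 103, 21, 135, 13, 137] for k=0..6.
Cycle lengths of π_140 on ℤ/187ℤ: [20, 20, 20, 20, 20, 20, 20, 20, 10, 4, 4, 4, 4, 1]; 14 cycles in total.
With 14 cycles on 187 points, sign = (−1)^{187−14} = -1.
(140|187)_J = -1 (Zolotarev's lemma cross-check).

-1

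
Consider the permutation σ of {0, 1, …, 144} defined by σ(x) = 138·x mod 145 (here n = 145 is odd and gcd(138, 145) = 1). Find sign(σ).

Trace 74: π^k(74) = [74, 62, 1, 138, 49, 92, 81] for k=0..6.
π_138 has 8 disjoint cycles with lengths [28, 28, 28, 28, 14, 14, 4, 1] on {0,…,144}.
sign(π) = (−1)^{n − #cycles} = (−1)^{145−8} = (−1)^137 = -1.
(138|145)_J = -1 (Zolotarev's lemma cross-check).

-1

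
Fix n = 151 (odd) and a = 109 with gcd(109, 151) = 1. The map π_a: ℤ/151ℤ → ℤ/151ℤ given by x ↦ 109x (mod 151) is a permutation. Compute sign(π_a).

-1

Orbit of 58 under x↦109x: [58, 131, 85, 54, 148, 126, 144]… (length divides ord_151(109)).
Cycle type of π: 150 + 1; total 2 cycles.
n − c = 151 − 2 = 149; sign = (−1)^149 = -1.
The Jacobi symbol (109|151) = -1 (Zolotarev) agrees.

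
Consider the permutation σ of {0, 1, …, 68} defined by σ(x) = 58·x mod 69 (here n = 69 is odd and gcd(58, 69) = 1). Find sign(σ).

Orbit of 58 under x↦58x: [58, 52, 49, 13, 64, 55, 16]… (length divides ord_69(58)).
Decompose π into cycles: lengths [11, 11, 11, 11, 11, 11, 1, 1, 1] (9 cycles, including the fixed point 0).
n − c = 69 − 9 = 60; sign = (−1)^60 = +1.

+1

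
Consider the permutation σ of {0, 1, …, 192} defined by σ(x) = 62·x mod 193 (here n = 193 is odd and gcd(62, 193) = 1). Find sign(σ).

Start at x=49: 49 → 143 → 181 → 28 → 192 → 131 → 16 → … (one orbit).
Cycle type of π: 48×4 + 1; total 5 cycles.
5 cycles on 193: each ℓ→(−1)^(ℓ−1), product (−1)^188 = +1.
Via Zolotarev, sign(π_{62}) = (62|193) = +1.

+1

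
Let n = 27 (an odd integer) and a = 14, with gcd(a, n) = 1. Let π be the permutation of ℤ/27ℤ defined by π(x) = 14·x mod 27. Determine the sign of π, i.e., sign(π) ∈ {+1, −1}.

-1

Start at x=19: 19 → 23 → 25 → 26 → 13 → 20 → 10 → … (one orbit).
Cycle lengths of π_14 on ℤ/27ℤ: [18, 6, 2, 1]; 4 cycles in total.
4 cycles on 27: each ℓ→(−1)^(ℓ−1), product (−1)^23 = -1.
Zolotarev: (14|27) = -1, matching the cycle-count sign.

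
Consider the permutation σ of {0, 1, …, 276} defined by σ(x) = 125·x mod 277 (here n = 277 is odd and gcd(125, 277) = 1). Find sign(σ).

Orbit of 250 under x↦125x: [250, 226, 273, 54, 102, 8, 169]… (length divides ord_277(125)).
Cycle type of π: 92×3 + 1; total 4 cycles.
277 − 4 = 273 transpositions; sign(π) = (−1)^273 = -1.

-1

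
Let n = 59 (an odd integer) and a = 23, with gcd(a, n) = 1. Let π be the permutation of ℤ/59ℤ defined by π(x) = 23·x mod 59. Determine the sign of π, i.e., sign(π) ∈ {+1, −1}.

-1

Trace 10: π^k(10) = [10, 53, 39, 12, 40, 35, 38] for k=0..6.
Cycle lengths of π_23 on ℤ/59ℤ: [58, 1]; 2 cycles in total.
59 − 2 = 57 transpositions; sign(π) = (−1)^57 = -1.
Zolotarev: (23|59) = -1, matching the cycle-count sign.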